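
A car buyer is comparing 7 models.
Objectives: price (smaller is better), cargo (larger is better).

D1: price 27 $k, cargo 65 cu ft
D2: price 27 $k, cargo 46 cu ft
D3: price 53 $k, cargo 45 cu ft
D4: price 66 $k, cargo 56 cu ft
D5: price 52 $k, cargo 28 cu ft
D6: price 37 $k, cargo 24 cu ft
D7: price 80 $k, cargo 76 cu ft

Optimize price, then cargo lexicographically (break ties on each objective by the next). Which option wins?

D1

First minimize price: best is 27, kept {D1, D2}.
Then maximize cargo: best is 65, kept {D1}.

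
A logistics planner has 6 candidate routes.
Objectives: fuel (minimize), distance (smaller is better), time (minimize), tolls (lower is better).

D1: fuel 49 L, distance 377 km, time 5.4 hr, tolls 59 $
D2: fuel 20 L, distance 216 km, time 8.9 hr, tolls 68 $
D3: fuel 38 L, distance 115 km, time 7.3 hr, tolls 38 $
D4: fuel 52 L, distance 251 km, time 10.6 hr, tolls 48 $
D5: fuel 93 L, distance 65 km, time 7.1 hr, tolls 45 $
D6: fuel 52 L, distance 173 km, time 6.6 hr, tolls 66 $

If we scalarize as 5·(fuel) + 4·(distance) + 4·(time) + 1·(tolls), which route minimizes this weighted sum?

D3

D1: 5·49 + 4·377 + 4·5.4 + 1·59 = 1833.6
D2: 5·20 + 4·216 + 4·8.9 + 1·68 = 1067.6
D3: 5·38 + 4·115 + 4·7.3 + 1·38 = 717.2
D4: 5·52 + 4·251 + 4·10.6 + 1·48 = 1354.4
D5: 5·93 + 4·65 + 4·7.1 + 1·45 = 798.4
D6: 5·52 + 4·173 + 4·6.6 + 1·66 = 1044.4
Lowest: D3 at 717.2.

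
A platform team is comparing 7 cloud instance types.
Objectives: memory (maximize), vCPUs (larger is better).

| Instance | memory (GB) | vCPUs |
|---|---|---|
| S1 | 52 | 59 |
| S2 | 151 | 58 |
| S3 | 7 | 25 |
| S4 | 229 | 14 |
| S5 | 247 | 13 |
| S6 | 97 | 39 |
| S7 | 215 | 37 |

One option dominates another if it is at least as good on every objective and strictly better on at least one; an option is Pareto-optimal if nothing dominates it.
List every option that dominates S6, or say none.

S2

S2: memory 151≥97, vCPUs 58≥39 — dominates S6.
Others (S1, S3, S4, S5, S7) are each worse than S6 on at least one objective.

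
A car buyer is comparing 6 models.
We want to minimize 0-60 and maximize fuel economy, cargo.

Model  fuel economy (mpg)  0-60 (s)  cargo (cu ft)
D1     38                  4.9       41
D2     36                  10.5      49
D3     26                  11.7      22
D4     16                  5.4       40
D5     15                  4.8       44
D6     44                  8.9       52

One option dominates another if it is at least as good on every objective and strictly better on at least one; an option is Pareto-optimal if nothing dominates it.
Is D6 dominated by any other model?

D1: worse on fuel economy (38 vs 44).
D2: worse on fuel economy (36 vs 44).
D3: worse on fuel economy (26 vs 44).
D4: worse on fuel economy (16 vs 44).
D5: worse on fuel economy (15 vs 44).
No option is at least as good as D6 on every objective and strictly better on one.

No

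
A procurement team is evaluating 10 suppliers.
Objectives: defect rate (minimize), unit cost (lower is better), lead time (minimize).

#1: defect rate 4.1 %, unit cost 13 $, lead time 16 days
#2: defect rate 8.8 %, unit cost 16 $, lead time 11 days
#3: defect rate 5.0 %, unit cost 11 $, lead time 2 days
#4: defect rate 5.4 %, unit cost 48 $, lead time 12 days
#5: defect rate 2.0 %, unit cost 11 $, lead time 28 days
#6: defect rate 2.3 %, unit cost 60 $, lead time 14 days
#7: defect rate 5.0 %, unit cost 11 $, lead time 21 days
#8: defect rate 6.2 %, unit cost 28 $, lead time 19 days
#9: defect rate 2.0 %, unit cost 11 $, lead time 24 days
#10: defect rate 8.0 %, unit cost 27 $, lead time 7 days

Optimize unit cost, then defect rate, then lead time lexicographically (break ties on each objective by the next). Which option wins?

#9

First minimize unit cost: best is 11, kept {#3, #5, #7, #9}.
Then minimize defect rate: best is 2.0, kept {#5, #9}.
Then minimize lead time: best is 24, kept {#9}.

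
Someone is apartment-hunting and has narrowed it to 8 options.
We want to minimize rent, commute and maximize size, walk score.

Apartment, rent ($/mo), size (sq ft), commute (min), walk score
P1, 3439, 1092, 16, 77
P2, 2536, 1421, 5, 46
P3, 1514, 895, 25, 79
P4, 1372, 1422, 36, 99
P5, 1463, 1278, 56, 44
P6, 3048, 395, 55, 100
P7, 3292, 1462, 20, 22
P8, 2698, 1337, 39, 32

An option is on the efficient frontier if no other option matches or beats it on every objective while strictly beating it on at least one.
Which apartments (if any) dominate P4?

P1: worse on rent (3439 vs 1372).
P2: worse on rent (2536 vs 1372).
P3: worse on rent (1514 vs 1372).
P5: worse on rent (1463 vs 1372).
P6: worse on rent (3048 vs 1372).
P7: worse on rent (3292 vs 1372).
P8: worse on rent (2698 vs 1372).
No option dominates P4.

none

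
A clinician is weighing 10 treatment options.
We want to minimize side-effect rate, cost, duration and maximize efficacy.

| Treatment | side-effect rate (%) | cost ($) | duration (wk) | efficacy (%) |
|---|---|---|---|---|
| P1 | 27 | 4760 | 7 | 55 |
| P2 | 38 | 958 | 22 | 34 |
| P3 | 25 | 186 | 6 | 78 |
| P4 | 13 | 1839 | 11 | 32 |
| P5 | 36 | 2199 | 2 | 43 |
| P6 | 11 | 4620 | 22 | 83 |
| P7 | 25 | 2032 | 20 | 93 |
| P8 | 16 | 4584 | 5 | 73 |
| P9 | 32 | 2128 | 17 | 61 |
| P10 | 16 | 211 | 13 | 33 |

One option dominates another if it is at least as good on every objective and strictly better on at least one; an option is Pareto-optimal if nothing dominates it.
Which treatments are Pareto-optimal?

P3, P4, P5, P6, P7, P8, P10

P1: dominated by P3 (side-effect rate 25≤27, cost 186≤4760, duration 6≤7, efficacy 78≥55).
P2: dominated by P3 (side-effect rate 25≤38, cost 186≤958, duration 6≤22, efficacy 78≥34).
P3: not dominated (best cost).
P4: not dominated.
P5: not dominated (best duration).
P6: not dominated (best side-effect rate).
P7: not dominated (best efficacy).
P8: not dominated.
P9: dominated by P3 (side-effect rate 25≤32, cost 186≤2128, duration 6≤17, efficacy 78≥61).
P10: not dominated.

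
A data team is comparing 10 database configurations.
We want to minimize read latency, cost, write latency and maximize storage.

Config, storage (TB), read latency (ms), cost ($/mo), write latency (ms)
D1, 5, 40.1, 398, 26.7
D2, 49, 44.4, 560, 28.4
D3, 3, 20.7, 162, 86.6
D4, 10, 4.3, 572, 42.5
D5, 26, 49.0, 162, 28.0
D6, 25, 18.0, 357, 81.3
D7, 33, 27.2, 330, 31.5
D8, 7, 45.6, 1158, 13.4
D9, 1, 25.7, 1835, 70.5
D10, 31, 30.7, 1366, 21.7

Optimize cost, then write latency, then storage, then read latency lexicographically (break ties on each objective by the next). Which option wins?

D5

First minimize cost: best is 162, kept {D3, D5}.
Then minimize write latency: best is 28.0, kept {D5}.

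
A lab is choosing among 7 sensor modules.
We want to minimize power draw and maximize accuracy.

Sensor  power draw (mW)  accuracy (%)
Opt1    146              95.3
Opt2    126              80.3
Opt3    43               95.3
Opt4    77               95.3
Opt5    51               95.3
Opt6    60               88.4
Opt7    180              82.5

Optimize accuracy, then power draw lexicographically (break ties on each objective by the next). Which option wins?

First maximize accuracy: best is 95.3, kept {Opt1, Opt3, Opt4, Opt5}.
Then minimize power draw: best is 43, kept {Opt3}.

Opt3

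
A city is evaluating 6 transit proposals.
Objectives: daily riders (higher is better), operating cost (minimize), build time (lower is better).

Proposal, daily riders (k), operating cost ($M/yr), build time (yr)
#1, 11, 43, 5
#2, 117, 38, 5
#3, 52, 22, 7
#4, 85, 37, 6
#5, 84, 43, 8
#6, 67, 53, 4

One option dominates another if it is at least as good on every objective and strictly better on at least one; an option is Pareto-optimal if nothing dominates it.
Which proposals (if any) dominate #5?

#2, #4

#2: daily riders 117≥84, operating cost 38≤43, build time 5≤8 — dominates #5.
#4: daily riders 85≥84, operating cost 37≤43, build time 6≤8 — dominates #5.
Others (#1, #3, #6) are each worse than #5 on at least one objective.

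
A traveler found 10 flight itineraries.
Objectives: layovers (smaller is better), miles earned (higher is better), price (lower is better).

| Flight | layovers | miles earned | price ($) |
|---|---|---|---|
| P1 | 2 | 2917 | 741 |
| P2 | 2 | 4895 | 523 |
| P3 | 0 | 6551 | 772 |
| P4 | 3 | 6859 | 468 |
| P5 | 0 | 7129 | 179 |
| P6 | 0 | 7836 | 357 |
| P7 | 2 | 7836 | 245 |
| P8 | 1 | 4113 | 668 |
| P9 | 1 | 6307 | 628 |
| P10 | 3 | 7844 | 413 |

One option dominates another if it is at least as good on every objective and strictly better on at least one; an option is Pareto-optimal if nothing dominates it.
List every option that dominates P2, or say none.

P5: layovers 0≤2, miles earned 7129≥4895, price 179≤523 — dominates P2.
P6: layovers 0≤2, miles earned 7836≥4895, price 357≤523 — dominates P2.
P7: layovers 2≤2, miles earned 7836≥4895, price 245≤523 — dominates P2.
Others (P1, P3, P4, P8, P9, P10) are each worse than P2 on at least one objective.

P5, P6, P7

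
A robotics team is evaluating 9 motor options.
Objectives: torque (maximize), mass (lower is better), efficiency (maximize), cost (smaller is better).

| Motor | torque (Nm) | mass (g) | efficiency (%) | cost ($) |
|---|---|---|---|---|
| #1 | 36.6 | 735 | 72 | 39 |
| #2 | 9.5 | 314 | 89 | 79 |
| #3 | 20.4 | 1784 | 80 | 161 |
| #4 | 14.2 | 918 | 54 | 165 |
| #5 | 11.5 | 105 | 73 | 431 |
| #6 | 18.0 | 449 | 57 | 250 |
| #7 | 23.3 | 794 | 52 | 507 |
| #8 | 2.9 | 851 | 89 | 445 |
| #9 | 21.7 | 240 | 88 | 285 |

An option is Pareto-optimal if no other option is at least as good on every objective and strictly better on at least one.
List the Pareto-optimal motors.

#1: not dominated (best torque).
#2: not dominated.
#3: not dominated.
#4: dominated by #1 (torque 36.6≥14.2, mass 735≤918, efficiency 72≥54, cost 39≤165).
#5: not dominated (best mass).
#6: not dominated.
#7: dominated by #1 (torque 36.6≥23.3, mass 735≤794, efficiency 72≥52, cost 39≤507).
#8: dominated by #2 (torque 9.5≥2.9, mass 314≤851, efficiency 89≥89, cost 79≤445).
#9: not dominated.

#1, #2, #3, #5, #6, #9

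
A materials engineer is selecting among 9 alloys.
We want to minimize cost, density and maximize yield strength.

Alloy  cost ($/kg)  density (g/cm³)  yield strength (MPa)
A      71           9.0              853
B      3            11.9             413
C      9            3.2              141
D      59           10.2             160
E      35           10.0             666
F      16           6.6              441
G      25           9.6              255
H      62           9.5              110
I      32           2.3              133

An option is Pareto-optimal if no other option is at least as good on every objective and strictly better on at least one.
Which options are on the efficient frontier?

A, B, C, E, F, I

A: not dominated (best yield strength).
B: not dominated (best cost).
C: not dominated.
D: dominated by E (cost 35≤59, density 10.0≤10.2, yield strength 666≥160).
E: not dominated.
F: not dominated.
G: dominated by F (cost 16≤25, density 6.6≤9.6, yield strength 441≥255).
H: dominated by C (cost 9≤62, density 3.2≤9.5, yield strength 141≥110).
I: not dominated (best density).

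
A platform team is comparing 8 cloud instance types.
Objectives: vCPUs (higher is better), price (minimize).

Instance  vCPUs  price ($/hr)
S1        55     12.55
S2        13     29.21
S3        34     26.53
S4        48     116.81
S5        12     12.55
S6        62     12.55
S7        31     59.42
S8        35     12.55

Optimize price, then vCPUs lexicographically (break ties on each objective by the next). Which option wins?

First minimize price: best is 12.55, kept {S1, S5, S6, S8}.
Then maximize vCPUs: best is 62, kept {S6}.

S6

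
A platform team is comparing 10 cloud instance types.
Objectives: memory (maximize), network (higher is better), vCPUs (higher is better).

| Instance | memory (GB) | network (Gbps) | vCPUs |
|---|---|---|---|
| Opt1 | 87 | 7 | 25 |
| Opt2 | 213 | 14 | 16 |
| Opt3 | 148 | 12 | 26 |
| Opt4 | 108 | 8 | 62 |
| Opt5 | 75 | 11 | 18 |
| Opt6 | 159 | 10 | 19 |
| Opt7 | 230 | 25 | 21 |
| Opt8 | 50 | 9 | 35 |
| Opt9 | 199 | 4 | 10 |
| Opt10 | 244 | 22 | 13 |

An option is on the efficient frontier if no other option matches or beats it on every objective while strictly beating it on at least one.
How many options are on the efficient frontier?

Opt1: dominated by Opt3 (memory 148≥87, network 12≥7, vCPUs 26≥25).
Opt2: dominated by Opt7 (memory 230≥213, network 25≥14, vCPUs 21≥16).
Opt3: not dominated.
Opt4: not dominated (best vCPUs).
Opt5: dominated by Opt3 (memory 148≥75, network 12≥11, vCPUs 26≥18).
Opt6: dominated by Opt7 (memory 230≥159, network 25≥10, vCPUs 21≥19).
Opt7: not dominated (best network).
Opt8: not dominated.
Opt9: dominated by Opt2 (memory 213≥199, network 14≥4, vCPUs 16≥10).
Opt10: not dominated (best memory).
Pareto-optimal: Opt3, Opt4, Opt7, Opt8, Opt10 → 5.

5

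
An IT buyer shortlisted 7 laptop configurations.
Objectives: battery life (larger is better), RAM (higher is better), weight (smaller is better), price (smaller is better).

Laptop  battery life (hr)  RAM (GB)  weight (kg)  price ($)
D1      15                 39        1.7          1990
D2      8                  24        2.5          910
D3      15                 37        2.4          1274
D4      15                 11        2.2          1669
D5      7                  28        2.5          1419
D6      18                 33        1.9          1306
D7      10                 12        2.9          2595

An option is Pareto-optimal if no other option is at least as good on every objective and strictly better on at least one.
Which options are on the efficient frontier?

D1, D2, D3, D6

D1: not dominated (best RAM).
D2: not dominated (best price).
D3: not dominated.
D4: dominated by D6 (battery life 18≥15, RAM 33≥11, weight 1.9≤2.2, price 1306≤1669).
D5: dominated by D3 (battery life 15≥7, RAM 37≥28, weight 2.4≤2.5, price 1274≤1419).
D6: not dominated (best battery life).
D7: dominated by D1 (battery life 15≥10, RAM 39≥12, weight 1.7≤2.9, price 1990≤2595).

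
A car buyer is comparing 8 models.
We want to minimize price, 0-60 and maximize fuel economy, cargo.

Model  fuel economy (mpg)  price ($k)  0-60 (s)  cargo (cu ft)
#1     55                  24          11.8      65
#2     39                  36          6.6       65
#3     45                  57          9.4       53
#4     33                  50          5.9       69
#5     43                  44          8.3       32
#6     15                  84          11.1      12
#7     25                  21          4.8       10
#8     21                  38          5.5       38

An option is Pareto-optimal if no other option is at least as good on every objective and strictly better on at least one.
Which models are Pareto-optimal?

#1, #2, #3, #4, #5, #7, #8

#1: not dominated (best fuel economy).
#2: not dominated.
#3: not dominated.
#4: not dominated (best cargo).
#5: not dominated.
#6: dominated by #2 (fuel economy 39≥15, price 36≤84, 0-60 6.6≤11.1, cargo 65≥12).
#7: not dominated (best price).
#8: not dominated.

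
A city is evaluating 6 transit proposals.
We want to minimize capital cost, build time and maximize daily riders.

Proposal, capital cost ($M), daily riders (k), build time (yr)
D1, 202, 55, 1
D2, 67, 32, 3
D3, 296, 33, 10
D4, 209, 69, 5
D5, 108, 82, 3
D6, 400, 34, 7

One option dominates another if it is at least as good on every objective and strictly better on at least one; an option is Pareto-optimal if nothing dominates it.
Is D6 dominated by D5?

D5 vs D6: capital cost 108≤400, daily riders 82≥34, build time 3≤7 — D5 is at least as good on every objective with at least one strict improvement.

Yes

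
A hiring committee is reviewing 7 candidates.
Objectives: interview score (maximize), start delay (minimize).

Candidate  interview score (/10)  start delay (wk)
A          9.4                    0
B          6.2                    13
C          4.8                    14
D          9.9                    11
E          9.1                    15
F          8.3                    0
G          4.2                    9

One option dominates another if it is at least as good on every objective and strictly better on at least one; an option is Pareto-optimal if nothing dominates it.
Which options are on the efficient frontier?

A: not dominated.
B: dominated by A (interview score 9.4≥6.2, start delay 0≤13).
C: dominated by A (interview score 9.4≥4.8, start delay 0≤14).
D: not dominated (best interview score).
E: dominated by A (interview score 9.4≥9.1, start delay 0≤15).
F: dominated by A (interview score 9.4≥8.3, start delay 0≤0).
G: dominated by A (interview score 9.4≥4.2, start delay 0≤9).

A, D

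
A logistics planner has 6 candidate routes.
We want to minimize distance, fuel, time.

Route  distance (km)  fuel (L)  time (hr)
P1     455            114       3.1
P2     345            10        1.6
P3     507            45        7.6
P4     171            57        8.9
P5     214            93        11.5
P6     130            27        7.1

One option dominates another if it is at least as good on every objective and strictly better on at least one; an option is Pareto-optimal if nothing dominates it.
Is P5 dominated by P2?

P2 vs P5: P2 is worse on distance (345 vs 214), so it does not dominate P5.

No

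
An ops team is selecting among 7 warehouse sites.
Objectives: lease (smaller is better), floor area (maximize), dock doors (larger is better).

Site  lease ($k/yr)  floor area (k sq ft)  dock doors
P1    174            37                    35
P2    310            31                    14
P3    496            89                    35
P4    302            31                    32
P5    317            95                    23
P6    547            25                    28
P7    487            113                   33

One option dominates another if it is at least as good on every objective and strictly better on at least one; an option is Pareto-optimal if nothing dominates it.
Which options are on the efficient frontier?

P1: not dominated (best lease).
P2: dominated by P1 (lease 174≤310, floor area 37≥31, dock doors 35≥14).
P3: not dominated.
P4: dominated by P1 (lease 174≤302, floor area 37≥31, dock doors 35≥32).
P5: not dominated.
P6: dominated by P1 (lease 174≤547, floor area 37≥25, dock doors 35≥28).
P7: not dominated (best floor area).

P1, P3, P5, P7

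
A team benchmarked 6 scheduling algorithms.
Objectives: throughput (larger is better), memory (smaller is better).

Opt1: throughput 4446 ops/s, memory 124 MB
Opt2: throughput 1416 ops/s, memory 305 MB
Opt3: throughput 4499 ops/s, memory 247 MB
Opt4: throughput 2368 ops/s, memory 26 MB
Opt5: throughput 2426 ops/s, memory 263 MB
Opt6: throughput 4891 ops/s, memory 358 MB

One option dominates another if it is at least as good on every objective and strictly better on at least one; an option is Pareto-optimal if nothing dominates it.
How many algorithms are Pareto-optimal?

4

Opt1: not dominated.
Opt2: dominated by Opt1 (throughput 4446≥1416, memory 124≤305).
Opt3: not dominated.
Opt4: not dominated (best memory).
Opt5: dominated by Opt1 (throughput 4446≥2426, memory 124≤263).
Opt6: not dominated (best throughput).
Pareto-optimal: Opt1, Opt3, Opt4, Opt6 → 4.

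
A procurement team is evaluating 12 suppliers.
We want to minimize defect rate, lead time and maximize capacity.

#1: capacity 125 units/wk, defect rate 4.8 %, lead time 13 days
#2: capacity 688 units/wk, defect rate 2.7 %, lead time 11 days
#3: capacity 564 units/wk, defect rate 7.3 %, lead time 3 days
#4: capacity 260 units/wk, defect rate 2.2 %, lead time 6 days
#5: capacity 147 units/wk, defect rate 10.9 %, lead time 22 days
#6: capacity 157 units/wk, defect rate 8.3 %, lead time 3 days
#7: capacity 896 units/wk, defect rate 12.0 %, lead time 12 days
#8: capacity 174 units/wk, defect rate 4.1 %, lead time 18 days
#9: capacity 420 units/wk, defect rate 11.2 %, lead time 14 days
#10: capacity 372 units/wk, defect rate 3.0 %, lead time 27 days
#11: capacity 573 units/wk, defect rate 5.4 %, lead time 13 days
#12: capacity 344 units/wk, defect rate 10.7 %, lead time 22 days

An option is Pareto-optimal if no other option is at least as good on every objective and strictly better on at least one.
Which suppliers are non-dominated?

#1: dominated by #2 (capacity 688≥125, defect rate 2.7≤4.8, lead time 11≤13).
#2: not dominated.
#3: not dominated.
#4: not dominated (best defect rate).
#5: dominated by #2 (capacity 688≥147, defect rate 2.7≤10.9, lead time 11≤22).
#6: dominated by #3 (capacity 564≥157, defect rate 7.3≤8.3, lead time 3≤3).
#7: not dominated (best capacity).
#8: dominated by #2 (capacity 688≥174, defect rate 2.7≤4.1, lead time 11≤18).
#9: dominated by #2 (capacity 688≥420, defect rate 2.7≤11.2, lead time 11≤14).
#10: dominated by #2 (capacity 688≥372, defect rate 2.7≤3.0, lead time 11≤27).
#11: dominated by #2 (capacity 688≥573, defect rate 2.7≤5.4, lead time 11≤13).
#12: dominated by #2 (capacity 688≥344, defect rate 2.7≤10.7, lead time 11≤22).

#2, #3, #4, #7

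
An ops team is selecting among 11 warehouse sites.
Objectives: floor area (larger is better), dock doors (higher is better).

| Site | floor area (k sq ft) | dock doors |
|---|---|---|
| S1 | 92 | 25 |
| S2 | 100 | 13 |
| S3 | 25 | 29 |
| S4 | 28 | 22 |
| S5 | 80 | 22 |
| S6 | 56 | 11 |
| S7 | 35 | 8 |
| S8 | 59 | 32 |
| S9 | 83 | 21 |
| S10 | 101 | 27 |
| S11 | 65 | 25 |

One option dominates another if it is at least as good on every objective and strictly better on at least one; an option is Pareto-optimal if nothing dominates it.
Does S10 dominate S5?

S10 vs S5: floor area 101≥80, dock doors 27≥22 — S10 is at least as good on every objective with at least one strict improvement.

Yes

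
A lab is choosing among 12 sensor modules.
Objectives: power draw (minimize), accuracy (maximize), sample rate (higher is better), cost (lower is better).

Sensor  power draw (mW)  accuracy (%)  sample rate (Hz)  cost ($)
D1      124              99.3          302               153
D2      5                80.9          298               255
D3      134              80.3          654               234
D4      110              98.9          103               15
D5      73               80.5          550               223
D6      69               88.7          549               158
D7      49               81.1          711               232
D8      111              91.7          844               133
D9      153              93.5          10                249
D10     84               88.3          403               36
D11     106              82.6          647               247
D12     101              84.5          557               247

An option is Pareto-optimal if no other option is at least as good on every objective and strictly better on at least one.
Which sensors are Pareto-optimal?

D1, D2, D4, D5, D6, D7, D8, D10, D11, D12

D1: not dominated (best accuracy).
D2: not dominated (best power draw).
D3: dominated by D7 (power draw 49≤134, accuracy 81.1≥80.3, sample rate 711≥654, cost 232≤234).
D4: not dominated (best cost).
D5: not dominated.
D6: not dominated.
D7: not dominated.
D8: not dominated (best sample rate).
D9: dominated by D1 (power draw 124≤153, accuracy 99.3≥93.5, sample rate 302≥10, cost 153≤249).
D10: not dominated.
D11: not dominated.
D12: not dominated.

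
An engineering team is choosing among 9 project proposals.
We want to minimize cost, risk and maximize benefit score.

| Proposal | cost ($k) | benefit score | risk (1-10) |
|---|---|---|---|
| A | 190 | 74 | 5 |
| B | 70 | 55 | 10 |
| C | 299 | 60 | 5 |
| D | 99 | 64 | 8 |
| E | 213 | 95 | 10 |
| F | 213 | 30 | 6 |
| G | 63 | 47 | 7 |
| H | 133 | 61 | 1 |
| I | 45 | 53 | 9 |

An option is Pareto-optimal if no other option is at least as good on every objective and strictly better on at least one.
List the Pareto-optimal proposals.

A, B, D, E, G, H, I

A: not dominated.
B: not dominated.
C: dominated by A (cost 190≤299, benefit score 74≥60, risk 5≤5).
D: not dominated.
E: not dominated (best benefit score).
F: dominated by A (cost 190≤213, benefit score 74≥30, risk 5≤6).
G: not dominated.
H: not dominated (best risk).
I: not dominated (best cost).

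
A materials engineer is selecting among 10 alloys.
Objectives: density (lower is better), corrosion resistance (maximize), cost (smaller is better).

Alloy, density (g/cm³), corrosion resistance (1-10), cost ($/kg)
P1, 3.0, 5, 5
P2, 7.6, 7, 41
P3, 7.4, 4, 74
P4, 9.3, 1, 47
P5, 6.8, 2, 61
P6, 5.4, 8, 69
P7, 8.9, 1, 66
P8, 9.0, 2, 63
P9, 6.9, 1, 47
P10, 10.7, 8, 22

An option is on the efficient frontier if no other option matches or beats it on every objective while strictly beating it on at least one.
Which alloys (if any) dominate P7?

P1, P2, P5, P9

P1: density 3.0≤8.9, corrosion resistance 5≥1, cost 5≤66 — dominates P7.
P2: density 7.6≤8.9, corrosion resistance 7≥1, cost 41≤66 — dominates P7.
P5: density 6.8≤8.9, corrosion resistance 2≥1, cost 61≤66 — dominates P7.
P9: density 6.9≤8.9, corrosion resistance 1≥1, cost 47≤66 — dominates P7.
Others (P3, P4, P6, P8, P10) are each worse than P7 on at least one objective.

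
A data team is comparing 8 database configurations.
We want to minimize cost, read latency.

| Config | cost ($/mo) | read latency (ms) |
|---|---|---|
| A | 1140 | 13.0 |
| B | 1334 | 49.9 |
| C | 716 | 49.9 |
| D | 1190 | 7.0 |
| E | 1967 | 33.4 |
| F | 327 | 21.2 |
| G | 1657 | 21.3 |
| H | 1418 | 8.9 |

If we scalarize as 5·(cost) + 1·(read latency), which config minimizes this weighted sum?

A: 5·1140 + 1·13.0 = 5713.0
B: 5·1334 + 1·49.9 = 6719.9
C: 5·716 + 1·49.9 = 3629.9
D: 5·1190 + 1·7.0 = 5957.0
E: 5·1967 + 1·33.4 = 9868.4
F: 5·327 + 1·21.2 = 1656.2
G: 5·1657 + 1·21.3 = 8306.3
H: 5·1418 + 1·8.9 = 7098.9
Lowest: F at 1656.2.

F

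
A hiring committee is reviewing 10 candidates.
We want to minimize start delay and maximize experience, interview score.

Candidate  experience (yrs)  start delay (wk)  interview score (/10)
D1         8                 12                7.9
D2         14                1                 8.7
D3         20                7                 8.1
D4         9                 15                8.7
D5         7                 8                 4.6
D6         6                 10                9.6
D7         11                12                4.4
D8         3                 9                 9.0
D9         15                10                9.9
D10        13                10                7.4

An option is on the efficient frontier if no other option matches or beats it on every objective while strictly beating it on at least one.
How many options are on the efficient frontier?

D1: dominated by D2 (experience 14≥8, start delay 1≤12, interview score 8.7≥7.9).
D2: not dominated (best start delay).
D3: not dominated (best experience).
D4: dominated by D2 (experience 14≥9, start delay 1≤15, interview score 8.7≥8.7).
D5: dominated by D2 (experience 14≥7, start delay 1≤8, interview score 8.7≥4.6).
D6: dominated by D9 (experience 15≥6, start delay 10≤10, interview score 9.9≥9.6).
D7: dominated by D2 (experience 14≥11, start delay 1≤12, interview score 8.7≥4.4).
D8: not dominated.
D9: not dominated (best interview score).
D10: dominated by D2 (experience 14≥13, start delay 1≤10, interview score 8.7≥7.4).
Pareto-optimal: D2, D3, D8, D9 → 4.

4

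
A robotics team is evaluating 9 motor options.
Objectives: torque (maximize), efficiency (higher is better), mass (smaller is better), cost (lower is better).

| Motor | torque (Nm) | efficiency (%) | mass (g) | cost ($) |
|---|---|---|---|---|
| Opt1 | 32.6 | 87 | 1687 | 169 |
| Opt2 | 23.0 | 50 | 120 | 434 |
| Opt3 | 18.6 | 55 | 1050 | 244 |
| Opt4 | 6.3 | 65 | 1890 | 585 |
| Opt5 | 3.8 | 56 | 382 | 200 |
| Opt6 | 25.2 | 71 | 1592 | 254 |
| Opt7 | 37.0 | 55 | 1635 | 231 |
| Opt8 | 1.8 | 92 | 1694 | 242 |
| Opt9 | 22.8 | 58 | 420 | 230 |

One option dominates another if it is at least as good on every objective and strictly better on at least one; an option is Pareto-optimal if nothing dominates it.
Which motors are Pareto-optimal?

Opt1: not dominated (best cost).
Opt2: not dominated (best mass).
Opt3: dominated by Opt9 (torque 22.8≥18.6, efficiency 58≥55, mass 420≤1050, cost 230≤244).
Opt4: dominated by Opt1 (torque 32.6≥6.3, efficiency 87≥65, mass 1687≤1890, cost 169≤585).
Opt5: not dominated.
Opt6: not dominated.
Opt7: not dominated (best torque).
Opt8: not dominated (best efficiency).
Opt9: not dominated.

Opt1, Opt2, Opt5, Opt6, Opt7, Opt8, Opt9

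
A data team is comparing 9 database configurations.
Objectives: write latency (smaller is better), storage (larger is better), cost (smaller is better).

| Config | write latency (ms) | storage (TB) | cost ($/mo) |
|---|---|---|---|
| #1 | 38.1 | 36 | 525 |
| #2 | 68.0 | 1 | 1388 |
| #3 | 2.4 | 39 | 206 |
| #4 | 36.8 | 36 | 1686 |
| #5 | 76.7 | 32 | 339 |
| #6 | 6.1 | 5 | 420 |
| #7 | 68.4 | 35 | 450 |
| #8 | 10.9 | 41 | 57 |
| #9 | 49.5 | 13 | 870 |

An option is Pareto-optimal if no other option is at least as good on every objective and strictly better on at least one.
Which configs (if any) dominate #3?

#1: worse on write latency (38.1 vs 2.4).
#2: worse on write latency (68.0 vs 2.4).
#4: worse on write latency (36.8 vs 2.4).
#5: worse on write latency (76.7 vs 2.4).
#6: worse on write latency (6.1 vs 2.4).
#7: worse on write latency (68.4 vs 2.4).
#8: worse on write latency (10.9 vs 2.4).
#9: worse on write latency (49.5 vs 2.4).
No option dominates #3.

none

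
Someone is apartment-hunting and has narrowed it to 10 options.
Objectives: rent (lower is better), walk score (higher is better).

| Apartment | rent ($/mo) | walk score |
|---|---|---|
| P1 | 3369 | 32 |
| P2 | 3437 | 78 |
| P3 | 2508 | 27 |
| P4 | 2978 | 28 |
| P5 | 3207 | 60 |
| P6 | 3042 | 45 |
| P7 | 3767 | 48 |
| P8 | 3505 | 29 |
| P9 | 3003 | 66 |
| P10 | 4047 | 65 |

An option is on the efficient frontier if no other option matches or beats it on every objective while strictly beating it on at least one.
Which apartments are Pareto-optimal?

P1: dominated by P5 (rent 3207≤3369, walk score 60≥32).
P2: not dominated (best walk score).
P3: not dominated (best rent).
P4: not dominated.
P5: dominated by P9 (rent 3003≤3207, walk score 66≥60).
P6: dominated by P9 (rent 3003≤3042, walk score 66≥45).
P7: dominated by P2 (rent 3437≤3767, walk score 78≥48).
P8: dominated by P1 (rent 3369≤3505, walk score 32≥29).
P9: not dominated.
P10: dominated by P2 (rent 3437≤4047, walk score 78≥65).

P2, P3, P4, P9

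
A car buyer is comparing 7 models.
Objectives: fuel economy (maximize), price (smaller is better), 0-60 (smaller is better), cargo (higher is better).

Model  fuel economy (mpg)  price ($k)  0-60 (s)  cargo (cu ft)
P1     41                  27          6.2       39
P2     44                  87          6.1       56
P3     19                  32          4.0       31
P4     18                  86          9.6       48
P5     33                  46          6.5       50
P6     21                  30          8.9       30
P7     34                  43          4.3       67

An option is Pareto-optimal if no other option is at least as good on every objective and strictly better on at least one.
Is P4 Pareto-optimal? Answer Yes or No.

P5 vs P4: fuel economy 33≥18, price 46≤86, 0-60 6.5≤9.6, cargo 50≥48 — P5 is at least as good on every objective and strictly better on at least one, so P5 dominates P4.

No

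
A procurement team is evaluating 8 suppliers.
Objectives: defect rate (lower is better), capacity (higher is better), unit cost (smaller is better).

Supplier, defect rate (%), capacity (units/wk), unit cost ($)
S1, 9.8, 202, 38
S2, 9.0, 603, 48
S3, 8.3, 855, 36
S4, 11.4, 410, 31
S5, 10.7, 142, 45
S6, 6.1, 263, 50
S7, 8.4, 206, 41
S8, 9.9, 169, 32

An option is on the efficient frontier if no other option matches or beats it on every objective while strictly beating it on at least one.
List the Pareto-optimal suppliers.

S3, S4, S6, S8

S1: dominated by S3 (defect rate 8.3≤9.8, capacity 855≥202, unit cost 36≤38).
S2: dominated by S3 (defect rate 8.3≤9.0, capacity 855≥603, unit cost 36≤48).
S3: not dominated (best capacity).
S4: not dominated (best unit cost).
S5: dominated by S1 (defect rate 9.8≤10.7, capacity 202≥142, unit cost 38≤45).
S6: not dominated (best defect rate).
S7: dominated by S3 (defect rate 8.3≤8.4, capacity 855≥206, unit cost 36≤41).
S8: not dominated.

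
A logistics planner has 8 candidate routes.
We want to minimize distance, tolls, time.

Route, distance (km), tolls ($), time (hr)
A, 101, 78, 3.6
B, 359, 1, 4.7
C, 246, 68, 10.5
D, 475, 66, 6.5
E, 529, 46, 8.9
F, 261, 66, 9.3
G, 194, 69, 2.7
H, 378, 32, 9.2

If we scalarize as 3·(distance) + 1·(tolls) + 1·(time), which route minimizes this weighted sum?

A

A: 3·101 + 1·78 + 1·3.6 = 384.6
B: 3·359 + 1·1 + 1·4.7 = 1082.7
C: 3·246 + 1·68 + 1·10.5 = 816.5
D: 3·475 + 1·66 + 1·6.5 = 1497.5
E: 3·529 + 1·46 + 1·8.9 = 1641.9
F: 3·261 + 1·66 + 1·9.3 = 858.3
G: 3·194 + 1·69 + 1·2.7 = 653.7
H: 3·378 + 1·32 + 1·9.2 = 1175.2
Lowest: A at 384.6.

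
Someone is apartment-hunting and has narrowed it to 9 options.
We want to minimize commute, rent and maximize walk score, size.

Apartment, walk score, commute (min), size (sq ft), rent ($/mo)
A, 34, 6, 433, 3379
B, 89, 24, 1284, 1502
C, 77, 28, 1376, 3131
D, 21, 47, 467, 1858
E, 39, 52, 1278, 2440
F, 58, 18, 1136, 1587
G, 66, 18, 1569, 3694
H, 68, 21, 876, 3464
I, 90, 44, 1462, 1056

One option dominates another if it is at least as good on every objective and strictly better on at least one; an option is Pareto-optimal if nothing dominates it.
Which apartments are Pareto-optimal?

A: not dominated (best commute).
B: not dominated.
C: not dominated.
D: dominated by B (walk score 89≥21, commute 24≤47, size 1284≥467, rent 1502≤1858).
E: dominated by B (walk score 89≥39, commute 24≤52, size 1284≥1278, rent 1502≤2440).
F: not dominated.
G: not dominated (best size).
H: not dominated.
I: not dominated (best walk score).

A, B, C, F, G, H, I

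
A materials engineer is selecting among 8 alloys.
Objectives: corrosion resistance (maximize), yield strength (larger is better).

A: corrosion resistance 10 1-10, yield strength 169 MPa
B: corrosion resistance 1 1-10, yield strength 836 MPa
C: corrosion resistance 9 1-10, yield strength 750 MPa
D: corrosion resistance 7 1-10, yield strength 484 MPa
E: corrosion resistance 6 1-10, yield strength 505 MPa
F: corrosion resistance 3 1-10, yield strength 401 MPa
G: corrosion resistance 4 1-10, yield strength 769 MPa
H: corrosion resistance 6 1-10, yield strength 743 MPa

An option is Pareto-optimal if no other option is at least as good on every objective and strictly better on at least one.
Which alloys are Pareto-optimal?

A: not dominated (best corrosion resistance).
B: not dominated (best yield strength).
C: not dominated.
D: dominated by C (corrosion resistance 9≥7, yield strength 750≥484).
E: dominated by C (corrosion resistance 9≥6, yield strength 750≥505).
F: dominated by C (corrosion resistance 9≥3, yield strength 750≥401).
G: not dominated.
H: dominated by C (corrosion resistance 9≥6, yield strength 750≥743).

A, B, C, G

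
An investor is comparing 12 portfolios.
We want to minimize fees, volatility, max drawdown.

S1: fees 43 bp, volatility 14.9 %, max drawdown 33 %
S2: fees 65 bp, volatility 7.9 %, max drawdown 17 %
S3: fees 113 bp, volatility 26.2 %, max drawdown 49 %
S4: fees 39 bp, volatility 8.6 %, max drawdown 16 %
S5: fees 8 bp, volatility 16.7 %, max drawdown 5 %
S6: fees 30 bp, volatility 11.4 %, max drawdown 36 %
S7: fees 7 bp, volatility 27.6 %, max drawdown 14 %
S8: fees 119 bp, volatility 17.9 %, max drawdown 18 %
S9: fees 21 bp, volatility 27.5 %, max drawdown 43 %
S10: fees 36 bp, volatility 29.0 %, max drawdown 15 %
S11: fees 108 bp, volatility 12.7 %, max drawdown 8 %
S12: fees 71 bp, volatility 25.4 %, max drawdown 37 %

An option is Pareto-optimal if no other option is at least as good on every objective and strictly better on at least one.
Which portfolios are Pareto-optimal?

S2, S4, S5, S6, S7, S11

S1: dominated by S4 (fees 39≤43, volatility 8.6≤14.9, max drawdown 16≤33).
S2: not dominated (best volatility).
S3: dominated by S1 (fees 43≤113, volatility 14.9≤26.2, max drawdown 33≤49).
S4: not dominated.
S5: not dominated (best max drawdown).
S6: not dominated.
S7: not dominated (best fees).
S8: dominated by S2 (fees 65≤119, volatility 7.9≤17.9, max drawdown 17≤18).
S9: dominated by S5 (fees 8≤21, volatility 16.7≤27.5, max drawdown 5≤43).
S10: dominated by S5 (fees 8≤36, volatility 16.7≤29.0, max drawdown 5≤15).
S11: not dominated.
S12: dominated by S1 (fees 43≤71, volatility 14.9≤25.4, max drawdown 33≤37).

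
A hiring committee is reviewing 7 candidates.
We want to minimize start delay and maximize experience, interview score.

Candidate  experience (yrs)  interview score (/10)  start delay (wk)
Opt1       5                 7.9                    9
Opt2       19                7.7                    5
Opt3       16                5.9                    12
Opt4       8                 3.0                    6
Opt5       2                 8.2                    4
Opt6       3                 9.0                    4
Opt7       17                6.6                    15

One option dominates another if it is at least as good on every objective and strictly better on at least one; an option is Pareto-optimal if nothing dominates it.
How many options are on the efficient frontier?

Opt1: not dominated.
Opt2: not dominated (best experience).
Opt3: dominated by Opt2 (experience 19≥16, interview score 7.7≥5.9, start delay 5≤12).
Opt4: dominated by Opt2 (experience 19≥8, interview score 7.7≥3.0, start delay 5≤6).
Opt5: dominated by Opt6 (experience 3≥2, interview score 9.0≥8.2, start delay 4≤4).
Opt6: not dominated (best interview score).
Opt7: dominated by Opt2 (experience 19≥17, interview score 7.7≥6.6, start delay 5≤15).
Pareto-optimal: Opt1, Opt2, Opt6 → 3.

3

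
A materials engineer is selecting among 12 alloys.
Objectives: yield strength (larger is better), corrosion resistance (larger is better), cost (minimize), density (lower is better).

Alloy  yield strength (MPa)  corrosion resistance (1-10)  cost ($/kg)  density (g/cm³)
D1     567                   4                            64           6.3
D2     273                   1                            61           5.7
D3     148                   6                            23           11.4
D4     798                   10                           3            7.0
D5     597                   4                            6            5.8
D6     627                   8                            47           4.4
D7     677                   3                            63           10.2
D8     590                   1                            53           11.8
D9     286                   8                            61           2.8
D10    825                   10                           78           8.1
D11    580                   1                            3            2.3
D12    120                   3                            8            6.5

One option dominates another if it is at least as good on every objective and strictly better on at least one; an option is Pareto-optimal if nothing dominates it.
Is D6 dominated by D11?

No

D11 vs D6: D11 is worse on yield strength (580 vs 627), so it does not dominate D6.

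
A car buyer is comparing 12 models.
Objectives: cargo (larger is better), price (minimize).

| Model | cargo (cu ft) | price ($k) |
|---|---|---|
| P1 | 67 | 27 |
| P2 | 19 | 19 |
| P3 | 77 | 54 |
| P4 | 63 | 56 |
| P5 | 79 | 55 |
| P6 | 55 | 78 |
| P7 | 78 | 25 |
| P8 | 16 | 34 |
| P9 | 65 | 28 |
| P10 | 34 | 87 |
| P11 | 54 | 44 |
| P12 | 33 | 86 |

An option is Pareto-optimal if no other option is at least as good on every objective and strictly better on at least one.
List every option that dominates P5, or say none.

P1: worse on cargo (67 vs 79).
P2: worse on cargo (19 vs 79).
P3: worse on cargo (77 vs 79).
P4: worse on cargo (63 vs 79).
P6: worse on cargo (55 vs 79).
P7: worse on cargo (78 vs 79).
P8: worse on cargo (16 vs 79).
P9: worse on cargo (65 vs 79).
P10: worse on cargo (34 vs 79).
P11: worse on cargo (54 vs 79).
P12: worse on cargo (33 vs 79).
No option dominates P5.

none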